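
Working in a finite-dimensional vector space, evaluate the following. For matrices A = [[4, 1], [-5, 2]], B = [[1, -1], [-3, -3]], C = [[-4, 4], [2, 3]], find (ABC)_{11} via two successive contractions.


(ABC)_{11} = sum_m (AB)_{1m} C_{m1}. First compute row 1 of AB.
(AB)_{11} = 4*1 + 1*-3 = 1
(AB)_{12} = 4*-1 + 1*-3 = -7
Now contract with column 1 of C:
(AB)_{11} * C_{11} = 1 * -4 = -4
(AB)_{12} * C_{21} = -7 * 2 = -14
(ABC)_{11} = -4 + -14 = -18

-18


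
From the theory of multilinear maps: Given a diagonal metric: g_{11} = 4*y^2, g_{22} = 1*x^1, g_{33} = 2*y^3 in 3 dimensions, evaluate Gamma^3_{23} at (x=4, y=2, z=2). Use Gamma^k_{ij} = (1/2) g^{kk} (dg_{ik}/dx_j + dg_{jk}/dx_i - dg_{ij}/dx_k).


For a diagonal metric, Gamma^k_{ij} = (1/2) g^{kk} (dg_{ik}/dx_j + dg_{jk}/dx_i - dg_{ij}/dx_k).
The metric is diagonal, so g_{ab} = 0 for a != b.
At the given point: g_{11} = 16, g_{22} = 4, g_{33} = 16
g^{33} = 1/16
dg_{23}/dx_3 = 0 (off-diagonal)
dg_{33}/dx_2 = dg_{33}/dx_2 = 24
dg_{23}/dx_3 = 0 (off-diagonal)
Numerator = 0 + 24 - 0 = 24
Gamma^3_{23} = 24 / (2 * 16) = 3/4

3/4


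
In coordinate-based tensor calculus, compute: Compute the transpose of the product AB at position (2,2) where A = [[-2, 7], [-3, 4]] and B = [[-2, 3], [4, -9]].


(AB)^T_{ij} = (AB)_{ji} = sum_k A_{jk} B_{ki}.
For i=2, j=2 we need (AB)_{22}:
A_{21} * B_{12} = -3 * 3 = -9
A_{22} * B_{22} = 4 * -9 = -36
Sum = -9 + -36 = -45

-45


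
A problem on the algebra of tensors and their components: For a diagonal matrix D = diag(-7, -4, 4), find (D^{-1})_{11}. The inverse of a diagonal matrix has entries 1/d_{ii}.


For a diagonal matrix, the inverse has entries (D^{-1})_{ii} = 1/d_{ii}.
The diagonal entries are: d_{11} = -7, d_{22} = -4, d_{33} = 4
We need (D^{-1})_{11} = 1/d_{11} = 1/-7 = -1/7

-1/7


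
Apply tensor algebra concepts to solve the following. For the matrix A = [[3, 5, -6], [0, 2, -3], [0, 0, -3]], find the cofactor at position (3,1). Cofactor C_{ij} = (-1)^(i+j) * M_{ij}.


To find cofactor C_{31}, delete row 3 and column 1.
The resulting 2x2 submatrix is: [[5, -6], [2, -3]]
Minor M_{31} = 5*-3 - -6*2
  = -15 - -12 = -3
Sign = (-1)^(3+1) = (-1)^4 = 1
Cofactor C_{31} = 1 * -3 = -3

-3


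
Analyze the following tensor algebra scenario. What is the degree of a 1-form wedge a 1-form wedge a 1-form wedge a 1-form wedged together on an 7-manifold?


The degree of a wedge product is the sum of the degrees of the individual forms.
Degrees: 1, 1, 1, 1
Total degree = 1 + 1 + 1 + 1 = 4

4


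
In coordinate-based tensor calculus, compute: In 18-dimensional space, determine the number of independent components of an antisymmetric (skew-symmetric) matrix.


An antisymmetric rank-2 tensor satisfies A_{ij} = -A_{ji}, so diagonal entries are zero.
The independent components are the upper-triangular entries: C(n, 2) = n(n-1)/2.
n = 18
C(18, 2) = 18 * 17 / 2 = 306 / 2 = 153

153


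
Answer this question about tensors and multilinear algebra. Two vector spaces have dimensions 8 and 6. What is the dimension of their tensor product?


The dimension of a tensor product is the product of dimensions.
dim(V) = 8, dim(W) = 6
dim(V (x) W) = 8 * 6 = 48

48


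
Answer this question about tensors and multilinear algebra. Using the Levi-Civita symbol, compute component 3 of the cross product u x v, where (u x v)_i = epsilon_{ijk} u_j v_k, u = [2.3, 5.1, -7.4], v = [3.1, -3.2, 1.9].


(u x v)_3 = sum_{j,k} epsilon_{3jk} u_j v_k. Only permutations of (1,2,3) contribute; the two non-zero terms are:
eps_{312} u_1 v_2 = 1 * 2.3 * -3.2 = -7.36
eps_{321} u_2 v_1 = -1 * 5.1 * 3.1 = -15.81
(u x v)_3 = -23.17

-23.17


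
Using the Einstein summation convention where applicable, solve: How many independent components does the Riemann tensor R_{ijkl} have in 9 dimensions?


The Riemann tensor in d dimensions has d^2(d^2 - 1)/12 independent components.
d = 9, so d^2 = 81
d^2 - 1 = 80
d^2(d^2 - 1) = 81 * 80 = 6480
Divide by 12: 6480 / 12 = 540

540


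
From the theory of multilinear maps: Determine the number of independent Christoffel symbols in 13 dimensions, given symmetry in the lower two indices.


Christoffel symbols Gamma^k_{ij} are symmetric in i,j, so there are d * d(d+1)/2 independent symbols.
d = 13
d(d+1)/2 = 13 * 14 / 2 = 91
Total = 13 * 91 = 1183

1183


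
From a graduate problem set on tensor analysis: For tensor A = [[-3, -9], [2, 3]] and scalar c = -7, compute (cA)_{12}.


Scalar multiplication: (cA)_{ij} = c * A_{ij}.
c = -7
A_{12} = -9
(cA)_{12} = -7 * -9 = 63

63


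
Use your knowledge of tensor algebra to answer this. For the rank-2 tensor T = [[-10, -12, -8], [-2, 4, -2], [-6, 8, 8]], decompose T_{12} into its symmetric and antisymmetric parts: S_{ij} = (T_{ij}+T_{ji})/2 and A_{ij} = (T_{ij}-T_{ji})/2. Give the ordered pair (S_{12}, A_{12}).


T_{12} = -12
T_{21} = -2
S_{12} = (-12 + -2)/2 = -14/2 = -7
A_{12} = (-12 - -2)/2 = -10/2 = -5
Check: S + A = -7 + -5 = -12 = T_{12}.

(-7, -5)


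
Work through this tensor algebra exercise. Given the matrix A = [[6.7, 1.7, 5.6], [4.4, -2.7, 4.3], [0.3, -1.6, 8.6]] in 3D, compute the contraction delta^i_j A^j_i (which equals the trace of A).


The contraction (trace) of a rank-2 tensor is the sum of its diagonal elements.
Diagonal entries: A[1,1] = 6.7, A[2,2] = -2.7, A[3,3] = 8.6
Tr(A) = 6.7 + -2.7 + 8.6 = 12.6

12.6


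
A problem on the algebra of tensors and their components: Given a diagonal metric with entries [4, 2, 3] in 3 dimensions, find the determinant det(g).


For a diagonal metric, the determinant is the product of diagonal entries.
Diagonal entries: 4, 2, 3
det(g) = 4 * 2 * 3 = 24

24


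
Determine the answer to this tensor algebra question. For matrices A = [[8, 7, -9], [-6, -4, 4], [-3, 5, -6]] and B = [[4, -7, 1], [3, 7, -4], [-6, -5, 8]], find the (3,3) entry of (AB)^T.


(AB)^T_{ij} = (AB)_{ji} = sum_k A_{jk} B_{ki}.
For i=3, j=3 we need (AB)_{33}:
A_{31} * B_{13} = -3 * 1 = -3
A_{32} * B_{23} = 5 * -4 = -20
A_{33} * B_{33} = -6 * 8 = -48
Sum = -3 + -20 + -48 = -71

-71


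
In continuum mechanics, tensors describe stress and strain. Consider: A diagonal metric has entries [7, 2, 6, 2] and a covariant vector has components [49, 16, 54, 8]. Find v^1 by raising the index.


To raise an index with a diagonal metric: v^i = v_i / g_{ii}.
For index 1: v_1 = 49, g_{11} = 7
v^1 = 49 / 7 = 7

7


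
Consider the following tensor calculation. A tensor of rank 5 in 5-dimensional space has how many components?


The number of components of a rank-r tensor in d dimensions is d^r.
Here d = 5 and r = 5.
5^5 = 3125

3125


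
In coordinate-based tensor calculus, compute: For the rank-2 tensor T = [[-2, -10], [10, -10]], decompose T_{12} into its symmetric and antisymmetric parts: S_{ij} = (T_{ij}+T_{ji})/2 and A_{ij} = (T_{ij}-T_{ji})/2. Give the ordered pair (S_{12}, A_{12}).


T_{12} = -10
T_{21} = 10
S_{12} = (-10 + 10)/2 = 0/2 = 0
A_{12} = (-10 - 10)/2 = -20/2 = -10
Check: S + A = 0 + -10 = -10 = T_{12}.

(0, -10)


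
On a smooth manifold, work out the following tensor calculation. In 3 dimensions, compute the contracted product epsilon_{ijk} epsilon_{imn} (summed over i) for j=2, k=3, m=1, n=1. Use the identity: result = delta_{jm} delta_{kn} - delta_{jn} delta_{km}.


Using the identity: epsilon_{ijk} epsilon_{imn} = delta_{jm} delta_{kn} - delta_{jn} delta_{km}.
delta_{21} = 0
delta_{31} = 0
delta_{21} = 0
delta_{31} = 0
Result = 0 * 0 - 0 * 0 = 0 - 0 = 0

0


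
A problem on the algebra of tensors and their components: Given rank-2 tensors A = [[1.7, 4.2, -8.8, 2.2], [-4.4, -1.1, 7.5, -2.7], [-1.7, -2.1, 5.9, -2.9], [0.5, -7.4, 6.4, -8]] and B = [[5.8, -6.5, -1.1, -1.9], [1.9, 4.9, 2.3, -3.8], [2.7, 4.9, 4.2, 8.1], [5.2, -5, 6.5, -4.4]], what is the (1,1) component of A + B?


Tensor addition is component-wise: (A + B)_{ij} = A_{ij} + B_{ij}.
A_{11} = 1.7
B_{11} = 5.8
(A + B)_{11} = 1.7 + 5.8 = 7.5

7.5


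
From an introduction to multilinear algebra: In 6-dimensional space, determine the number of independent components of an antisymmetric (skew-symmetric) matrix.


An antisymmetric rank-2 tensor satisfies A_{ij} = -A_{ji}, so diagonal entries are zero.
The independent components are the upper-triangular entries: C(n, 2) = n(n-1)/2.
n = 6
C(6, 2) = 6 * 5 / 2 = 30 / 2 = 15

15


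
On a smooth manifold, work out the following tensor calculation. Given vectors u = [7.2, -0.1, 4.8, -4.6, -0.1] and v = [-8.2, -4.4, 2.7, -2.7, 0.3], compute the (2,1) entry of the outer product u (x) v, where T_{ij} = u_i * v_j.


The outer product entry T_{ij} = u_i * v_j.
We need i=2, j=1.
u_2 = -0.1, v_1 = -8.2
T_{2,1} = -0.1 * -8.2 = 0.82

0.82


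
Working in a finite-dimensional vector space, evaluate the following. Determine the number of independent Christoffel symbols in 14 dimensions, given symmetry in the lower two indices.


Christoffel symbols Gamma^k_{ij} are symmetric in i,j, so there are d * d(d+1)/2 independent symbols.
d = 14
d(d+1)/2 = 14 * 15 / 2 = 105
Total = 14 * 105 = 1470

1470


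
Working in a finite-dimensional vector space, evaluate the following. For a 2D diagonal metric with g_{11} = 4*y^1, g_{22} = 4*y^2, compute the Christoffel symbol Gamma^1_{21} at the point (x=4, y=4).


For a diagonal metric, Gamma^k_{ij} = (1/2) g^{kk} (dg_{ik}/dx_j + dg_{jk}/dx_i - dg_{ij}/dx_k).
The metric is diagonal, so g_{ab} = 0 for a != b.
At the given point: g_{11} = 16, g_{22} = 64
g^{11} = 1/16
dg_{21}/dx_1 = 0 (off-diagonal)
dg_{11}/dx_2 = dg_{11}/dx_2 = 4
dg_{21}/dx_1 = 0 (off-diagonal)
Numerator = 0 + 4 - 0 = 4
Gamma^1_{21} = 4 / (2 * 16) = 1/8

1/8


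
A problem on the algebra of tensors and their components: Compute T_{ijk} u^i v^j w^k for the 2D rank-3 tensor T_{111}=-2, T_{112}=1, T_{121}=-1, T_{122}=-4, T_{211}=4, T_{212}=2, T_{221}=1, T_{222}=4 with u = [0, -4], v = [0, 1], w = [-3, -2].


S = sum over i,j,k of T_{ijk} u_i v_j w_k. Expanding all 8 terms:
T_{111}*u_1*v_1*w_1 = -2*0*0*-3 = 0  (running total: 0)
T_{112}*u_1*v_1*w_2 = 1*0*0*-2 = 0  (running total: 0)
T_{121}*u_1*v_2*w_1 = -1*0*1*-3 = 0  (running total: 0)
T_{122}*u_1*v_2*w_2 = -4*0*1*-2 = 0  (running total: 0)
T_{211}*u_2*v_1*w_1 = 4*-4*0*-3 = 0  (running total: 0)
T_{212}*u_2*v_1*w_2 = 2*-4*0*-2 = 0  (running total: 0)
T_{221}*u_2*v_2*w_1 = 1*-4*1*-3 = 12  (running total: 12)
T_{222}*u_2*v_2*w_2 = 4*-4*1*-2 = 32  (running total: 44)
S = 44

44


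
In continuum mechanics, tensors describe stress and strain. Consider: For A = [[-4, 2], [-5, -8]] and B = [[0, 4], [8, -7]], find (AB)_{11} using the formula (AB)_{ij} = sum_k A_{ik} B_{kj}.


(AB)_{ij} = sum_k A_{ik} B_{kj}.
For i=1, j=1:
A_{11} * B_{11} = -4 * 0 = 0
A_{12} * B_{21} = 2 * 8 = 16
Sum = 0 + 16 = 16

16


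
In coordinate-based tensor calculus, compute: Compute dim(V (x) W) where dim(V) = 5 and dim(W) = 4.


The dimension of a tensor product is the product of dimensions.
dim(V) = 5, dim(W) = 4
dim(V (x) W) = 5 * 4 = 20

20


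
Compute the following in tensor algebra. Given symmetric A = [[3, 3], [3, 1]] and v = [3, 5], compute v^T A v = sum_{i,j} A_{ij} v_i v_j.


First compute Av:
(Av)_1 = 3*3 + 3*5 = 24
(Av)_2 = 3*3 + 1*5 = 14
Av = [24, 14]
Then v^T (Av) = 3*24 + 5*14
= 72 + 70 = 142

142


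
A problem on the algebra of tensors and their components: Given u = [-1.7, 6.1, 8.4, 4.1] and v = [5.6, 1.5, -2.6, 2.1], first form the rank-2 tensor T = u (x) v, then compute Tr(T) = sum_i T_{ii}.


The outer product gives T_{ij} = u_i v_j.
The trace (contraction) is Tr(T) = sum_i T_{ii} = sum_i u_i v_i.
Diagonal entries:
T_{11} = u_1 * v_1 = -1.7 * 5.6 = -9.52
T_{22} = u_2 * v_2 = 6.1 * 1.5 = 9.15
T_{33} = u_3 * v_3 = 8.4 * -2.6 = -21.84
T_{44} = u_4 * v_4 = 4.1 * 2.1 = 8.61
Tr(T) = -9.52 + 9.15 + -21.84 + 8.61 = -13.6

-13.6


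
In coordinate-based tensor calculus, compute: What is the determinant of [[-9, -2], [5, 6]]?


For a 2x2 matrix [[a, b], [c, d]], det = a*d - b*c.
a = -9, b = -2, c = 5, d = 6
a*d = -9 * 6 = -54
b*c = -2 * 5 = -10
det = -54 - -10 = -44

-44


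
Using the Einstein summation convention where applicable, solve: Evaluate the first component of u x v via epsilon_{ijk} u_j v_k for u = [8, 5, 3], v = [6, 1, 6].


(u x v)_1 = sum_{j,k} epsilon_{1jk} u_j v_k. Only permutations of (1,2,3) contribute; the two non-zero terms are:
eps_{123} u_2 v_3 = 1 * 5 * 6 = 30
eps_{132} u_3 v_2 = -1 * 3 * 1 = -3
(u x v)_1 = 27

27


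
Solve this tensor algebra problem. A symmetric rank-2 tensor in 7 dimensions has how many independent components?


A symmetric rank-2 tensor in d dimensions has d(d+1)/2 independent components.
d = 7
d(d+1)/2 = 7 * 8 / 2 = 56 / 2 = 28

28


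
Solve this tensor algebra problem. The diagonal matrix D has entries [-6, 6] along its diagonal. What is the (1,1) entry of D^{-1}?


For a diagonal matrix, the inverse has entries (D^{-1})_{ii} = 1/d_{ii}.
The diagonal entries are: d_{11} = -6, d_{22} = 6
We need (D^{-1})_{11} = 1/d_{11} = 1/-6 = -1/6

-1/6


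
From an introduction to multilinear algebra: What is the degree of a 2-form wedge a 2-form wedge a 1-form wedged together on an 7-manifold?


The degree of a wedge product is the sum of the degrees of the individual forms.
Degrees: 2, 2, 1
Total degree = 2 + 2 + 1 = 5

5


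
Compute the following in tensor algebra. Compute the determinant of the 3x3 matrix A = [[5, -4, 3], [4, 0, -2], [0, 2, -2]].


Expanding along the first row, det(A) = a11*M_11 - a12*M_12 + a13*M_13, where M_1j is the (1,j) minor.
Minor M_11 = 0*-2 - -2*2 = 4
Minor M_12 = 4*-2 - -2*0 = -8
Minor M_13 = 4*2 - 0*0 = 8
det = 5*(4) - -4*(-8) + 3*(8)
    = 20 - 32 + 24
    = 12

12


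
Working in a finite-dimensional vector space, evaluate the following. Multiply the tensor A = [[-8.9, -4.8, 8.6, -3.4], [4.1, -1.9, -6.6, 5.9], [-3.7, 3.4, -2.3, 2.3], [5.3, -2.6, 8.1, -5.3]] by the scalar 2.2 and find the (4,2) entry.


Scalar multiplication: (cA)_{ij} = c * A_{ij}.
c = 2.2
A_{42} = -2.6
(cA)_{42} = 2.2 * -2.6 = -5.72

-5.72


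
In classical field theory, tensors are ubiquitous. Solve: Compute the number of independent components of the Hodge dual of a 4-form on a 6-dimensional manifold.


The Hodge dual of a p-form on an n-dimensional manifold is an (n-p)-form.
n = 6, p = 4, so dual degree = 6 - 4 = 2
The number of components is C(n, n-p) = C(6, 2) = 15

15


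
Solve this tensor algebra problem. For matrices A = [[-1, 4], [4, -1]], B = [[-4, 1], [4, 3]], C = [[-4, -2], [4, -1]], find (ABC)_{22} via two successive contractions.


(ABC)_{22} = sum_m (AB)_{2m} C_{m2}. First compute row 2 of AB.
(AB)_{21} = 4*-4 + -1*4 = -20
(AB)_{22} = 4*1 + -1*3 = 1
Now contract with column 2 of C:
(AB)_{21} * C_{12} = -20 * -2 = 40
(AB)_{22} * C_{22} = 1 * -1 = -1
(ABC)_{22} = 40 + -1 = 39

39


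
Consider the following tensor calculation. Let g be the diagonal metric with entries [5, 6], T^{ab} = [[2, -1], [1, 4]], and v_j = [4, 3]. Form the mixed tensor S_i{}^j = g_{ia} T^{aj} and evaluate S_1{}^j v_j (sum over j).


Step 1: lower the first index. For a diagonal metric, g_{ia} T^{aj} = g_{ii} T^{ij} (no sum on i).
g_{11} = 5
S_1{}^1 = 5 * T^{11} = 5 * 2 = 10
S_1{}^2 = 5 * T^{12} = 5 * -1 = -5
Step 2: contract S_1{}^j with v_j.
S_1{}^1 * v_1 = 10 * 4 = 40
S_1{}^2 * v_2 = -5 * 3 = -15
Result = 40 + -15 = 25

25


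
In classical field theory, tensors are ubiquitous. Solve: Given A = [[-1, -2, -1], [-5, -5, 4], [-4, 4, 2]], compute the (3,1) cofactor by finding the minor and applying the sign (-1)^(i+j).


To find cofactor C_{31}, delete row 3 and column 1.
The resulting 2x2 submatrix is: [[-2, -1], [-5, 4]]
Minor M_{31} = -2*4 - -1*-5
  = -8 - 5 = -13
Sign = (-1)^(3+1) = (-1)^4 = 1
Cofactor C_{31} = 1 * -13 = -13

-13


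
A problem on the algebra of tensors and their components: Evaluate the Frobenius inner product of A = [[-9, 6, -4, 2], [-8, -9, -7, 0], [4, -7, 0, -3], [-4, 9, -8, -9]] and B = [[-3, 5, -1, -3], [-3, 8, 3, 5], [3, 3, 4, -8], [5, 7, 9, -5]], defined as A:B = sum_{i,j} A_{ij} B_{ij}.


A:B = sum over all i,j of A_{ij} * B_{ij}.
Row 1: -9*-3=27, 6*5=30, -4*-1=4, 2*-3=-6 => row sum = 55
Row 2: -8*-3=24, -9*8=-72, -7*3=-21, 0*5=0 => row sum = -69
Row 3: 4*3=12, -7*3=-21, 0*4=0, -3*-8=24 => row sum = 15
Row 4: -4*5=-20, 9*7=63, -8*9=-72, -9*-5=45 => row sum = 16
Total = 55 + -69 + 15 + 16 = 17

17


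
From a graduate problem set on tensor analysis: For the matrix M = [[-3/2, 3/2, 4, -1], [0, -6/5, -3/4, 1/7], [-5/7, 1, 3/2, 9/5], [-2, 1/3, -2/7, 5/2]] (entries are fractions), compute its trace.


The trace is the sum of diagonal entries.
Diagonal: M[1,1] = -3/2, M[2,2] = -6/5, M[3,3] = 3/2, M[4,4] = 5/2
Tr(M) = -3/2 + -6/5 + 3/2 + 5/2
Computing step by step:
After adding M[1,1]: -3/2
After adding M[2,2]: -27/10
After adding M[3,3]: -6/5
After adding M[4,4]: 13/10
Tr(M) = 13/10

13/10


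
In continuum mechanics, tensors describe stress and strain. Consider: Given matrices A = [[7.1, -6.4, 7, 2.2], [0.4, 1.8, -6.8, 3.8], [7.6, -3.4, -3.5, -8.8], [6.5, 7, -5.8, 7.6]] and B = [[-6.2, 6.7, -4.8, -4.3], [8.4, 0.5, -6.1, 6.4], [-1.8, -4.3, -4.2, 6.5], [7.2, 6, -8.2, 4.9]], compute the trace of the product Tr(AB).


Tr(AB) = sum_i (AB)_{ii} where (AB)_{ii} = sum_k A_{ik} B_{ki}.
(AB)_{11} = 7.1*-6.2 + -6.4*8.4 + 7*-1.8 + 2.2*7.2 = -94.54
(AB)_{22} = 0.4*6.7 + 1.8*0.5 + -6.8*-4.3 + 3.8*6 = 55.62
(AB)_{33} = 7.6*-4.8 + -3.4*-6.1 + -3.5*-4.2 + -8.8*-8.2 = 71.12
(AB)_{44} = 6.5*-4.3 + 7*6.4 + -5.8*6.5 + 7.6*4.9 = 16.39
Tr(AB) = -94.54 + 55.62 + 71.12 + 16.39 = 48.59

48.59


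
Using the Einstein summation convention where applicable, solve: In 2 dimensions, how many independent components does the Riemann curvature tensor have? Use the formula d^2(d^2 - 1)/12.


The Riemann tensor in d dimensions has d^2(d^2 - 1)/12 independent components.
d = 2, so d^2 = 4
d^2 - 1 = 3
d^2(d^2 - 1) = 4 * 3 = 12
Divide by 12: 12 / 12 = 1

1


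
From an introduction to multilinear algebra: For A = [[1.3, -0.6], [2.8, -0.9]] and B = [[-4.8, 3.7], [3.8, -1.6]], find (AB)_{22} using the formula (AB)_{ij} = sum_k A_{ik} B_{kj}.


(AB)_{ij} = sum_k A_{ik} B_{kj}.
For i=2, j=2:
A_{21} * B_{12} = 2.8 * 3.7 = 10.36
A_{22} * B_{22} = -0.9 * -1.6 = 1.44
Sum = 10.36 + 1.44 = 11.8

11.8


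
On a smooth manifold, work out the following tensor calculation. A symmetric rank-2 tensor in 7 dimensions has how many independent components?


A symmetric rank-2 tensor in d dimensions has d(d+1)/2 independent components.
d = 7
d(d+1)/2 = 7 * 8 / 2 = 56 / 2 = 28

28


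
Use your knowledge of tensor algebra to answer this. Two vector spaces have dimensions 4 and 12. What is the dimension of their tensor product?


The dimension of a tensor product is the product of dimensions.
dim(V) = 4, dim(W) = 12
dim(V (x) W) = 4 * 12 = 48

48


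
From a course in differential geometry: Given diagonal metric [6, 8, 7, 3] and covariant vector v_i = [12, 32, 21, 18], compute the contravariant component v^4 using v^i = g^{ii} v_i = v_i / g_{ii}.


To raise an index with a diagonal metric: v^i = v_i / g_{ii}.
For index 4: v_4 = 18, g_{44} = 3
v^4 = 18 / 3 = 6

6


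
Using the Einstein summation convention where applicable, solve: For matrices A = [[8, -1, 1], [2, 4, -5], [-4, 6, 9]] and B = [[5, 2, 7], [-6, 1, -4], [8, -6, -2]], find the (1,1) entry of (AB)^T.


(AB)^T_{ij} = (AB)_{ji} = sum_k A_{jk} B_{ki}.
For i=1, j=1 we need (AB)_{11}:
A_{11} * B_{11} = 8 * 5 = 40
A_{12} * B_{21} = -1 * -6 = 6
A_{13} * B_{31} = 1 * 8 = 8
Sum = 40 + 6 + 8 = 54

54


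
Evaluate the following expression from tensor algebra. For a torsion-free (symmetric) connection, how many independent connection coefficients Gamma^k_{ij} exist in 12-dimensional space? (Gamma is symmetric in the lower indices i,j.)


Christoffel symbols Gamma^k_{ij} are symmetric in i,j, so there are d * d(d+1)/2 independent symbols.
d = 12
d(d+1)/2 = 12 * 13 / 2 = 78
Total = 12 * 78 = 936

936


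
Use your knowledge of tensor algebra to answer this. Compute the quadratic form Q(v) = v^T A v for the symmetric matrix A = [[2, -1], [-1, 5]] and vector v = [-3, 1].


First compute Av:
(Av)_1 = 2*-3 + -1*1 = -7
(Av)_2 = -1*-3 + 5*1 = 8
Av = [-7, 8]
Then v^T (Av) = -3*-7 + 1*8
= 21 + 8 = 29

29


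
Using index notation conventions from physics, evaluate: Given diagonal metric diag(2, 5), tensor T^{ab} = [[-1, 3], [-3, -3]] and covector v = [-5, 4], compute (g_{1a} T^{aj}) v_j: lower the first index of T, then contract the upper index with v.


Step 1: lower the first index. For a diagonal metric, g_{ia} T^{aj} = g_{ii} T^{ij} (no sum on i).
g_{11} = 2
S_1{}^1 = 2 * T^{11} = 2 * -1 = -2
S_1{}^2 = 2 * T^{12} = 2 * 3 = 6
Step 2: contract S_1{}^j with v_j.
S_1{}^1 * v_1 = -2 * -5 = 10
S_1{}^2 * v_2 = 6 * 4 = 24
Result = 10 + 24 = 34

34


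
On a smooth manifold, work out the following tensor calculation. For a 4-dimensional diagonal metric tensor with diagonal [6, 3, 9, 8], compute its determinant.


For a diagonal metric, the determinant is the product of diagonal entries.
Diagonal entries: 6, 3, 9, 8
det(g) = 6 * 3 * 9 * 8 = 1296

1296


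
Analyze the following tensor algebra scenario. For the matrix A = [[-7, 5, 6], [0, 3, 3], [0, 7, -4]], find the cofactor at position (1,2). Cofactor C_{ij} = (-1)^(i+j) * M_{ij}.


To find cofactor C_{12}, delete row 1 and column 2.
The resulting 2x2 submatrix is: [[0, 3], [0, -4]]
Minor M_{12} = 0*-4 - 3*0
  = 0 - 0 = 0
Sign = (-1)^(1+2) = (-1)^3 = -1
Cofactor C_{12} = -1 * 0 = 0

0


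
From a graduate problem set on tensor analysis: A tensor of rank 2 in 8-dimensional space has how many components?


The number of components of a rank-r tensor in d dimensions is d^r.
Here d = 8 and r = 2.
8^2 = 64

64


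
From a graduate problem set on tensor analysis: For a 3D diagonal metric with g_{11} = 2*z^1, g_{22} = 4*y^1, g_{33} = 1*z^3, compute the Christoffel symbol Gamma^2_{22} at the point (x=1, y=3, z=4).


For a diagonal metric, Gamma^k_{ij} = (1/2) g^{kk} (dg_{ik}/dx_j + dg_{jk}/dx_i - dg_{ij}/dx_k).
The metric is diagonal, so g_{ab} = 0 for a != b.
At the given point: g_{11} = 8, g_{22} = 12, g_{33} = 64
g^{22} = 1/12
dg_{22}/dx_2 = dg_{22}/dx_2 = 4
dg_{22}/dx_2 = dg_{22}/dx_2 = 4
dg_{22}/dx_2 = dg_{22}/dx_2 = 4
Numerator = 4 + 4 - 4 = 4
Gamma^2_{22} = 4 / (2 * 12) = 1/6

1/6


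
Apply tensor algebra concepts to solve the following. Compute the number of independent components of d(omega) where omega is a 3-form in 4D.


The exterior derivative of a p-form is a (p+1)-form.
Its number of independent components is C(n, p+1).
n = 4, p+1 = 4
C(4, 4) = 1

1


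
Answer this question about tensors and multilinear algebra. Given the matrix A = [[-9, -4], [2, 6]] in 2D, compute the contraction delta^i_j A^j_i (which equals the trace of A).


The contraction (trace) of a rank-2 tensor is the sum of its diagonal elements.
Diagonal entries: A[1,1] = -9, A[2,2] = 6
Tr(A) = -9 + 6 = -3

-3


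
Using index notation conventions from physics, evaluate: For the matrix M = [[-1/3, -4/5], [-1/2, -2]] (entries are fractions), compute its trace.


The trace is the sum of diagonal entries.
Diagonal: M[1,1] = -1/3, M[2,2] = -2
Tr(M) = -1/3 + -2
Computing step by step:
After adding M[1,1]: -1/3
After adding M[2,2]: -7/3
Tr(M) = -7/3

-7/3


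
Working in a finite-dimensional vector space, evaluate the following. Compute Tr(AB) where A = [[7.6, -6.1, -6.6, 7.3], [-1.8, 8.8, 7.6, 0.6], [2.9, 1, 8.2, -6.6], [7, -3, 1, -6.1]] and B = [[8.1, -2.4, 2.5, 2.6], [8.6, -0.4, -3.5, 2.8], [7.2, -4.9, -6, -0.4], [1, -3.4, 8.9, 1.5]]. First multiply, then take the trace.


Tr(AB) = sum_i (AB)_{ii} where (AB)_{ii} = sum_k A_{ik} B_{ki}.
(AB)_{11} = 7.6*8.1 + -6.1*8.6 + -6.6*7.2 + 7.3*1 = -31.12
(AB)_{22} = -1.8*-2.4 + 8.8*-0.4 + 7.6*-4.9 + 0.6*-3.4 = -38.48
(AB)_{33} = 2.9*2.5 + 1*-3.5 + 8.2*-6 + -6.6*8.9 = -104.19
(AB)_{44} = 7*2.6 + -3*2.8 + 1*-0.4 + -6.1*1.5 = 0.25
Tr(AB) = -31.12 + -38.48 + -104.19 + 0.25 = -173.54

-173.54


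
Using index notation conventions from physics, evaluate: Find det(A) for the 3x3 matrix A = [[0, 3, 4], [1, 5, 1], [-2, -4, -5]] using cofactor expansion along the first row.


Expanding along the first row, det(A) = a11*M_11 - a12*M_12 + a13*M_13, where M_1j is the (1,j) minor.
Minor M_11 = 5*-5 - 1*-4 = -21
Minor M_12 = 1*-5 - 1*-2 = -3
Minor M_13 = 1*-4 - 5*-2 = 6
det = 0*(-21) - 3*(-3) + 4*(6)
    = 0 - -9 + 24
    = 33

33


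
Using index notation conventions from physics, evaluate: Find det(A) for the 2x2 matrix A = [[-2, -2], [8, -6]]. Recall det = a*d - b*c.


For a 2x2 matrix [[a, b], [c, d]], det = a*d - b*c.
a = -2, b = -2, c = 8, d = -6
a*d = -2 * -6 = 12
b*c = -2 * 8 = -16
det = 12 - -16 = 28

28


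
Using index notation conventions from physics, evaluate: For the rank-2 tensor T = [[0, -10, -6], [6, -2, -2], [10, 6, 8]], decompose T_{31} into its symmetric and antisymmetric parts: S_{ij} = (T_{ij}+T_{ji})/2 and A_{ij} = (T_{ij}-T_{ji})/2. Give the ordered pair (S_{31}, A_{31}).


T_{31} = 10
T_{13} = -6
S_{31} = (10 + -6)/2 = 4/2 = 2
A_{31} = (10 - -6)/2 = 16/2 = 8
Check: S + A = 2 + 8 = 10 = T_{31}.

(2, 8)


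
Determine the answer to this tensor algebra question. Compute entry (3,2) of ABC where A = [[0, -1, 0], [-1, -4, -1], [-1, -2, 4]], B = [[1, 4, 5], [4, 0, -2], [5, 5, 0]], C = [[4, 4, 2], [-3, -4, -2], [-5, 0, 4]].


(ABC)_{32} = sum_m (AB)_{3m} C_{m2}. First compute row 3 of AB.
(AB)_{31} = -1*1 + -2*4 + 4*5 = 11
(AB)_{32} = -1*4 + -2*0 + 4*5 = 16
(AB)_{33} = -1*5 + -2*-2 + 4*0 = -1
Now contract with column 2 of C:
(AB)_{31} * C_{12} = 11 * 4 = 44
(AB)_{32} * C_{22} = 16 * -4 = -64
(AB)_{33} * C_{32} = -1 * 0 = 0
(ABC)_{32} = 44 + -64 + 0 = -20

-20


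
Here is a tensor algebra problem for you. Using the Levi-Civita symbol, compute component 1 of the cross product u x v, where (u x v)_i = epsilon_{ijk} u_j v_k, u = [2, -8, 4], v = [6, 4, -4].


(u x v)_1 = sum_{j,k} epsilon_{1jk} u_j v_k. Only permutations of (1,2,3) contribute; the two non-zero terms are:
eps_{123} u_2 v_3 = 1 * -8 * -4 = 32
eps_{132} u_3 v_2 = -1 * 4 * 4 = -16
(u x v)_1 = 16

16


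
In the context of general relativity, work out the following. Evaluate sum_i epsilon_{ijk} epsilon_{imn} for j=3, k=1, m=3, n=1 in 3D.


Using the identity: epsilon_{ijk} epsilon_{imn} = delta_{jm} delta_{kn} - delta_{jn} delta_{km}.
delta_{33} = 1
delta_{11} = 1
delta_{31} = 0
delta_{13} = 0
Result = 1 * 1 - 0 * 0 = 1 - 0 = 1

1


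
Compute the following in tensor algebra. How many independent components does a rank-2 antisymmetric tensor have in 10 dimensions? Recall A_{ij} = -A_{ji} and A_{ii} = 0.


An antisymmetric rank-2 tensor satisfies A_{ij} = -A_{ji}, so diagonal entries are zero.
The independent components are the upper-triangular entries: C(n, 2) = n(n-1)/2.
n = 10
C(10, 2) = 10 * 9 / 2 = 90 / 2 = 45

45


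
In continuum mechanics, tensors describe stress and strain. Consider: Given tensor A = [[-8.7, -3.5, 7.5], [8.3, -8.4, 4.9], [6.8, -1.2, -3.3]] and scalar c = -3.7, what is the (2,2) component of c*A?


Scalar multiplication: (cA)_{ij} = c * A_{ij}.
c = -3.7
A_{22} = -8.4
(cA)_{22} = -3.7 * -8.4 = 31.08

31.08


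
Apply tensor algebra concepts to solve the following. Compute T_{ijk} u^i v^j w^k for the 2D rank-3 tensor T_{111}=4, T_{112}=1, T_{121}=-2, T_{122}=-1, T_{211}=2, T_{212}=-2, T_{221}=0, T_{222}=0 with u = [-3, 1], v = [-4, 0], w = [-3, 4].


S = sum over i,j,k of T_{ijk} u_i v_j w_k. Expanding all 8 terms:
T_{111}*u_1*v_1*w_1 = 4*-3*-4*-3 = -144  (running total: -144)
T_{112}*u_1*v_1*w_2 = 1*-3*-4*4 = 48  (running total: -96)
T_{121}*u_1*v_2*w_1 = -2*-3*0*-3 = 0  (running total: -96)
T_{122}*u_1*v_2*w_2 = -1*-3*0*4 = 0  (running total: -96)
T_{211}*u_2*v_1*w_1 = 2*1*-4*-3 = 24  (running total: -72)
T_{212}*u_2*v_1*w_2 = -2*1*-4*4 = 32  (running total: -40)
T_{221}*u_2*v_2*w_1 = 0*1*0*-3 = 0  (running total: -40)
T_{222}*u_2*v_2*w_2 = 0*1*0*4 = 0  (running total: -40)
S = -40

-40


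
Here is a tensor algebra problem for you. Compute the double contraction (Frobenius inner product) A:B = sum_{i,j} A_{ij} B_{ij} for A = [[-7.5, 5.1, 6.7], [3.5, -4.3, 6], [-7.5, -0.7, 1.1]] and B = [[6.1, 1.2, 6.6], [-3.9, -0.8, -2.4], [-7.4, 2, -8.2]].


A:B = sum over all i,j of A_{ij} * B_{ij}.
Row 1: -7.5*6.1=-45.75, 5.1*1.2=6.12, 6.7*6.6=44.22 => row sum = 4.59
Row 2: 3.5*-3.9=-13.65, -4.3*-0.8=3.44, 6*-2.4=-14.4 => row sum = -24.61
Row 3: -7.5*-7.4=55.5, -0.7*2=-1.4, 1.1*-8.2=-9.02 => row sum = 45.08
Total = 4.59 + -24.61 + 45.08 = 25.06

25.06


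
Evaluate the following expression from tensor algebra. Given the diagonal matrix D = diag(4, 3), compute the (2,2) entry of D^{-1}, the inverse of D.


For a diagonal matrix, the inverse has entries (D^{-1})_{ii} = 1/d_{ii}.
The diagonal entries are: d_{11} = 4, d_{22} = 3
We need (D^{-1})_{22} = 1/d_{22} = 1/3 = 1/3

1/3


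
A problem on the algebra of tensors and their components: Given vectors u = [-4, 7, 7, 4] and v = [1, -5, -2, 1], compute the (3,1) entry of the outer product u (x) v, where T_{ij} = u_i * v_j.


The outer product entry T_{ij} = u_i * v_j.
We need i=3, j=1.
u_3 = 7, v_1 = 1
T_{3,1} = 7 * 1 = 7

7


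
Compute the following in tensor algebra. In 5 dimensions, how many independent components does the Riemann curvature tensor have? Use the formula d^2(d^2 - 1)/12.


The Riemann tensor in d dimensions has d^2(d^2 - 1)/12 independent components.
d = 5, so d^2 = 25
d^2 - 1 = 24
d^2(d^2 - 1) = 25 * 24 = 600
Divide by 12: 600 / 12 = 50

50


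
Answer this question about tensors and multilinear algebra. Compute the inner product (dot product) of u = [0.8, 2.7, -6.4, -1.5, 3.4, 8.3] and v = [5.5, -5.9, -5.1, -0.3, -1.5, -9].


The inner product u . v = sum of u_i * v_i.
Term-by-term: 0.8 * 5.5, 2.7 * -5.9, -6.4 * -5.1, -1.5 * -0.3, 3.4 * -1.5, 8.3 * -9
Products: 4.4, -15.93, 32.64, 0.45, -5.1, -74.7
Sum = 4.4 + -15.93 + 32.64 + 0.45 + -5.1 + -74.7 = -58.24

-58.24


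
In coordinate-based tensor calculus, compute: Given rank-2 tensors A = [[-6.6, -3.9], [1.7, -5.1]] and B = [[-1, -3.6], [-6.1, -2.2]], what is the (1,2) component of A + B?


Tensor addition is component-wise: (A + B)_{ij} = A_{ij} + B_{ij}.
A_{12} = -3.9
B_{12} = -3.6
(A + B)_{12} = -3.9 + -3.6 = -7.5

-7.5


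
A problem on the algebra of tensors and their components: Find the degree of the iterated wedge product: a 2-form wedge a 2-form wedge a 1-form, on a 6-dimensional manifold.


The degree of a wedge product is the sum of the degrees of the individual forms.
Degrees: 2, 2, 1
Total degree = 2 + 2 + 1 = 5

5


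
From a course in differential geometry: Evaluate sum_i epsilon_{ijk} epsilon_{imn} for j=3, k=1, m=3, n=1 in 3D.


Using the identity: epsilon_{ijk} epsilon_{imn} = delta_{jm} delta_{kn} - delta_{jn} delta_{km}.
delta_{33} = 1
delta_{11} = 1
delta_{31} = 0
delta_{13} = 0
Result = 1 * 1 - 0 * 0 = 1 - 0 = 1

1


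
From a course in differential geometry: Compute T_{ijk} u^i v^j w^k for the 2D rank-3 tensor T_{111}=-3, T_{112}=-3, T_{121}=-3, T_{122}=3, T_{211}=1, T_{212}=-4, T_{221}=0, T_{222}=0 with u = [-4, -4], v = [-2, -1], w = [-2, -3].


S = sum over i,j,k of T_{ijk} u_i v_j w_k. Expanding all 8 terms:
T_{111}*u_1*v_1*w_1 = -3*-4*-2*-2 = 48  (running total: 48)
T_{112}*u_1*v_1*w_2 = -3*-4*-2*-3 = 72  (running total: 120)
T_{121}*u_1*v_2*w_1 = -3*-4*-1*-2 = 24  (running total: 144)
T_{122}*u_1*v_2*w_2 = 3*-4*-1*-3 = -36  (running total: 108)
T_{211}*u_2*v_1*w_1 = 1*-4*-2*-2 = -16  (running total: 92)
T_{212}*u_2*v_1*w_2 = -4*-4*-2*-3 = 96  (running total: 188)
T_{221}*u_2*v_2*w_1 = 0*-4*-1*-2 = 0  (running total: 188)
T_{222}*u_2*v_2*w_2 = 0*-4*-1*-3 = 0  (running total: 188)
S = 188

188


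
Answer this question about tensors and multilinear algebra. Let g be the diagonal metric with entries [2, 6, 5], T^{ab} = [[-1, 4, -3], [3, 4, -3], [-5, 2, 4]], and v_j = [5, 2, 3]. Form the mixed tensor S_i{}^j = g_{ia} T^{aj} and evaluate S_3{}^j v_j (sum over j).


Step 1: lower the first index. For a diagonal metric, g_{ia} T^{aj} = g_{ii} T^{ij} (no sum on i).
g_{33} = 5
S_3{}^1 = 5 * T^{31} = 5 * -5 = -25
S_3{}^2 = 5 * T^{32} = 5 * 2 = 10
S_3{}^3 = 5 * T^{33} = 5 * 4 = 20
Step 2: contract S_3{}^j with v_j.
S_3{}^1 * v_1 = -25 * 5 = -125
S_3{}^2 * v_2 = 10 * 2 = 20
S_3{}^3 * v_3 = 20 * 3 = 60
Result = -125 + 20 + 60 = -45

-45


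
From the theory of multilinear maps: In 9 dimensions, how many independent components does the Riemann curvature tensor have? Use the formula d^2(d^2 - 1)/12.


The Riemann tensor in d dimensions has d^2(d^2 - 1)/12 independent components.
d = 9, so d^2 = 81
d^2 - 1 = 80
d^2(d^2 - 1) = 81 * 80 = 6480
Divide by 12: 6480 / 12 = 540

540


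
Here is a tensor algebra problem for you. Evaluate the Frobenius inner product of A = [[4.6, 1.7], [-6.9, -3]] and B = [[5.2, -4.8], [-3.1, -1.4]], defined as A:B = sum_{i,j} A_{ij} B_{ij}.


A:B = sum over all i,j of A_{ij} * B_{ij}.
Row 1: 4.6*5.2=23.92, 1.7*-4.8=-8.16 => row sum = 15.76
Row 2: -6.9*-3.1=21.39, -3*-1.4=4.2 => row sum = 25.59
Total = 15.76 + 25.59 = 41.35

41.35


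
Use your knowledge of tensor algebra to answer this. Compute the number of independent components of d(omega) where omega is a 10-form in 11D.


The exterior derivative of a p-form is a (p+1)-form.
Its number of independent components is C(n, p+1).
n = 11, p+1 = 11
C(11, 11) = 1

1


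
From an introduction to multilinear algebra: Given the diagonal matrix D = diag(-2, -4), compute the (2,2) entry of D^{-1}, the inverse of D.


For a diagonal matrix, the inverse has entries (D^{-1})_{ii} = 1/d_{ii}.
The diagonal entries are: d_{11} = -2, d_{22} = -4
We need (D^{-1})_{22} = 1/d_{22} = 1/-4 = -1/4

-1/4


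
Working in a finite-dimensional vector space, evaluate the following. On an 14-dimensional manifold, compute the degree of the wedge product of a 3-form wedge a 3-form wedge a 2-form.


The degree of a wedge product is the sum of the degrees of the individual forms.
Degrees: 3, 3, 2
Total degree = 3 + 3 + 2 = 8

8


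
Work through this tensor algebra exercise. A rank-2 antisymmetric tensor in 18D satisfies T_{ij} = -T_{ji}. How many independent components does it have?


An antisymmetric rank-2 tensor satisfies A_{ij} = -A_{ji}, so diagonal entries are zero.
The independent components are the upper-triangular entries: C(n, 2) = n(n-1)/2.
n = 18
C(18, 2) = 18 * 17 / 2 = 306 / 2 = 153

153


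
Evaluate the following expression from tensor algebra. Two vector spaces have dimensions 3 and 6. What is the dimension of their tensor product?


The dimension of a tensor product is the product of dimensions.
dim(V) = 3, dim(W) = 6
dim(V (x) W) = 3 * 6 = 18

18


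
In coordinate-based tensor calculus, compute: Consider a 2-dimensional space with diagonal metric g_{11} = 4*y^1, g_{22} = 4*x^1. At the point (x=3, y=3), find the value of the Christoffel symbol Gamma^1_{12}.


For a diagonal metric, Gamma^k_{ij} = (1/2) g^{kk} (dg_{ik}/dx_j + dg_{jk}/dx_i - dg_{ij}/dx_k).
The metric is diagonal, so g_{ab} = 0 for a != b.
At the given point: g_{11} = 12, g_{22} = 12
g^{11} = 1/12
dg_{11}/dx_2 = dg_{11}/dx_2 = 4
dg_{21}/dx_1 = 0 (off-diagonal)
dg_{12}/dx_1 = 0 (off-diagonal)
Numerator = 4 + 0 - 0 = 4
Gamma^1_{12} = 4 / (2 * 12) = 1/6

1/6


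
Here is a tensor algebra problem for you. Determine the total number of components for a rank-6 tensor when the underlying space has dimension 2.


The number of components of a rank-r tensor in d dimensions is d^r.
Here d = 2 and r = 6.
2^6 = 64

64


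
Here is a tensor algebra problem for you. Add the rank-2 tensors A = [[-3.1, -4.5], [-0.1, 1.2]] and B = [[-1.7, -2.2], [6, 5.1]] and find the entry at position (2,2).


Tensor addition is component-wise: (A + B)_{ij} = A_{ij} + B_{ij}.
A_{22} = 1.2
B_{22} = 5.1
(A + B)_{22} = 1.2 + 5.1 = 6.3

6.3


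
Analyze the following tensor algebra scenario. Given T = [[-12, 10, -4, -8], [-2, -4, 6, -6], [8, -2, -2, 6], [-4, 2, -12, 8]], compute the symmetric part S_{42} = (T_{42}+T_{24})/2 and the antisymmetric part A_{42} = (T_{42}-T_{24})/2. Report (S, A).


T_{42} = 2
T_{24} = -6
S_{42} = (2 + -6)/2 = -4/2 = -2
A_{42} = (2 - -6)/2 = 8/2 = 4
Check: S + A = -2 + 4 = 2 = T_{42}.

(-2, 4)


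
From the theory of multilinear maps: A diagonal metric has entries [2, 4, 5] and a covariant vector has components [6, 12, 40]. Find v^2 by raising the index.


To raise an index with a diagonal metric: v^i = v_i / g_{ii}.
For index 2: v_2 = 12, g_{22} = 4
v^2 = 12 / 4 = 3

3


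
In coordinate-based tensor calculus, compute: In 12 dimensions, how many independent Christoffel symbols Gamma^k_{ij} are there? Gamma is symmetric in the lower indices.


Christoffel symbols Gamma^k_{ij} are symmetric in i,j, so there are d * d(d+1)/2 independent symbols.
d = 12
d(d+1)/2 = 12 * 13 / 2 = 78
Total = 12 * 78 = 936

936


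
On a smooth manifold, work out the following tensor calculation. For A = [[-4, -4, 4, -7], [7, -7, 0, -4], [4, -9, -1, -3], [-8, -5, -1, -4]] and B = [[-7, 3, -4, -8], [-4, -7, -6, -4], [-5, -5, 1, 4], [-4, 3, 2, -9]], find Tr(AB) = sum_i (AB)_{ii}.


Tr(AB) = sum_i (AB)_{ii} where (AB)_{ii} = sum_k A_{ik} B_{ki}.
(AB)_{11} = -4*-7 + -4*-4 + 4*-5 + -7*-4 = 52
(AB)_{22} = 7*3 + -7*-7 + 0*-5 + -4*3 = 58
(AB)_{33} = 4*-4 + -9*-6 + -1*1 + -3*2 = 31
(AB)_{44} = -8*-8 + -5*-4 + -1*4 + -4*-9 = 116
Tr(AB) = 52 + 58 + 31 + 116 = 257

257


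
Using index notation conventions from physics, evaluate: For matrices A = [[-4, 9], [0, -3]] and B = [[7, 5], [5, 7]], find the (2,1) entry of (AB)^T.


(AB)^T_{ij} = (AB)_{ji} = sum_k A_{jk} B_{ki}.
For i=2, j=1 we need (AB)_{12}:
A_{11} * B_{12} = -4 * 5 = -20
A_{12} * B_{22} = 9 * 7 = 63
Sum = -20 + 63 = 43

43


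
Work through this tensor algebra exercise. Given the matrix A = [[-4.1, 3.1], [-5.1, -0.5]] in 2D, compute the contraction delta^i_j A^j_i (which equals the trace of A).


The contraction (trace) of a rank-2 tensor is the sum of its diagonal elements.
Diagonal entries: A[1,1] = -4.1, A[2,2] = -0.5
Tr(A) = -4.1 + -0.5 = -4.6

-4.6


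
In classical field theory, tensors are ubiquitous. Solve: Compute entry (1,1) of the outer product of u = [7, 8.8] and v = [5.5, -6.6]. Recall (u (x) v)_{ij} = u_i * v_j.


The outer product entry T_{ij} = u_i * v_j.
We need i=1, j=1.
u_1 = 7, v_1 = 5.5
T_{1,1} = 7 * 5.5 = 38.5

38.5


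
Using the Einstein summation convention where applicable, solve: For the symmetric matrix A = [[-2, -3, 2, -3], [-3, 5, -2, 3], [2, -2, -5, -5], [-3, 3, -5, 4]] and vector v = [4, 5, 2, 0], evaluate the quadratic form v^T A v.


First compute Av:
(Av)_1 = -2*4 + -3*5 + 2*2 + -3*0 = -19
(Av)_2 = -3*4 + 5*5 + -2*2 + 3*0 = 9
(Av)_3 = 2*4 + -2*5 + -5*2 + -5*0 = -12
(Av)_4 = -3*4 + 3*5 + -5*2 + 4*0 = -7
Av = [-19, 9, -12, -7]
Then v^T (Av) = 4*-19 + 5*9 + 2*-12 + 0*-7
= -76 + 45 + -24 + 0 = -55

-55


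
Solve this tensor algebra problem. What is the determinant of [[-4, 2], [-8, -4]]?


For a 2x2 matrix [[a, b], [c, d]], det = a*d - b*c.
a = -4, b = 2, c = -8, d = -4
a*d = -4 * -4 = 16
b*c = 2 * -8 = -16
det = 16 - -16 = 32

32


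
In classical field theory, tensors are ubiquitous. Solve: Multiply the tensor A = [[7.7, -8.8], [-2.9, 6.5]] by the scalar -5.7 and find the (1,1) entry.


Scalar multiplication: (cA)_{ij} = c * A_{ij}.
c = -5.7
A_{11} = 7.7
(cA)_{11} = -5.7 * 7.7 = -43.89

-43.89


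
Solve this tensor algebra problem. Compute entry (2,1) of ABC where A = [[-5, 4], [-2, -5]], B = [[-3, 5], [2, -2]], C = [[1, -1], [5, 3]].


(ABC)_{21} = sum_m (AB)_{2m} C_{m1}. First compute row 2 of AB.
(AB)_{21} = -2*-3 + -5*2 = -4
(AB)_{22} = -2*5 + -5*-2 = 0
Now contract with column 1 of C:
(AB)_{21} * C_{11} = -4 * 1 = -4
(AB)_{22} * C_{21} = 0 * 5 = 0
(ABC)_{21} = -4 + 0 = -4

-4


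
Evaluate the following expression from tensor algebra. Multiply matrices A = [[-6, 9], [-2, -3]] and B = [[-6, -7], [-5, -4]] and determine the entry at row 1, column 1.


(AB)_{ij} = sum_k A_{ik} B_{kj}.
For i=1, j=1:
A_{11} * B_{11} = -6 * -6 = 36
A_{12} * B_{21} = 9 * -5 = -45
Sum = 36 + -45 = -9

-9
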